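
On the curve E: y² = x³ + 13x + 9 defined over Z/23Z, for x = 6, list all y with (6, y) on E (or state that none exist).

2, 21

x³ + 13x + 9 = 303 ≡ 4 (mod 23).
Square roots of 4 mod 23: 2 and 21 (since 2² = 4 ≡ 4).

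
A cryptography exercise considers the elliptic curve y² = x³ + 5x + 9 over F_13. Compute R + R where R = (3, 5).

(11, 11)

tangent at (3, 5): λ = (3·3² + 5)/(2·5) ≡ 6/10. 10⁻¹ ≡ 4 (mod 13) since 10·4 = 40 ≡ 1, so λ ≡ 6·4 ≡ 11.
  x = λ² - 3 - 3 = 121 - 6 ≡ 11; y = λ·(3 - 11) - 5 ≡ 11. → (11, 11)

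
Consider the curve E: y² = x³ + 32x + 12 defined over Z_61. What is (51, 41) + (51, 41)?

tangent at (51, 41): λ = (3·51² + 32)/(2·41) ≡ 27/21. 21⁻¹ ≡ 32 (mod 61), so λ ≡ 27·32 ≡ 10.
  x = λ² - 51 - 51 = 100 - 102 ≡ 59; y = λ·(51 - 59) - 41 ≡ 1. → (59, 1)

(59, 1)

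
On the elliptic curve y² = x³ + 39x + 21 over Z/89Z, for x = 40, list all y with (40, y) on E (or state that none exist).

none

x³ + 39x + 21 = 65581 ≡ 77 (mod 89).
77 is a non-residue mod 89; no y exists.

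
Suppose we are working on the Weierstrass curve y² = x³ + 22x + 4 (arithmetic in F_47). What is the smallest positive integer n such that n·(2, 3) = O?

2P: tangent at (2, 3): λ = (3·2² + 22)/(2·3) ≡ 34/6. 6⁻¹ ≡ 8 (mod 47), so λ ≡ 34·8 ≡ 37.
  x = λ² - 2 - 2 = 1369 - 4 ≡ 2; y = λ·(2 - 2) - 3 ≡ 44. → (2, 44)
3P: (2, 44) + (2, 3): same x and y₁ ≡ -y₂, so the sum is O.
3P = O, so the order is 3.

3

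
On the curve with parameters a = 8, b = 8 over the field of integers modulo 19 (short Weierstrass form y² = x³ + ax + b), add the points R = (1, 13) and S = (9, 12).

(1, 6)

(1, 13) + (9, 12). λ = (12 - 13)/(9 - 1) ≡ 18/8 mod 19. 8⁻¹ ≡ 12 (mod 19) since 8·12 = 96 ≡ 1, so λ ≡ 7.
  x = λ² - 1 - 9 = 49 - 10 ≡ 1; y = λ·(1 - 1) - 13 ≡ 6. → (1, 6)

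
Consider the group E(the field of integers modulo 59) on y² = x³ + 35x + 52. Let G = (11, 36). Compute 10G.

Double-and-add on 10 = (1010)₂. Start with G = (11, 36) for the leading 1-bit.
double: tangent at (11, 36): λ = (3·11² + 35)/(2·36) ≡ 44/13. 13⁻¹ ≡ 50 (mod 59), so λ ≡ 44·50 ≡ 17.
  x = λ² - 11 - 11 = 289 - 22 ≡ 31; y = λ·(11 - 31) - 36 ≡ 37. → (31, 37)
double: tangent at (31, 37): λ = (3·31² + 35)/(2·37) ≡ 27/15. 15⁻¹ ≡ 4 (mod 59), so λ ≡ 27·4 ≡ 49.
  x = λ² - 31 - 31 = 2401 - 62 ≡ 38; y = λ·(31 - 38) - 37 ≡ 33. → (38, 33)
add G: (38, 33) + (11, 36). λ = (36 - 33)/(11 - 38) ≡ 3/32 mod 59. 32⁻¹ ≡ 24 (mod 59), so λ ≡ 13.
  x = λ² - 38 - 11 = 169 - 49 ≡ 2; y = λ·(38 - 2) - 33 ≡ 22. → (2, 22)
double: tangent at (2, 22): λ = (3·2² + 35)/(2·22) ≡ 47/44. 44⁻¹ ≡ 55 (mod 59) since 44·55 = 2420 ≡ 1, so λ ≡ 47·55 ≡ 48.
  x = λ² - 2 - 2 = 2304 - 4 ≡ 58; y = λ·(2 - 58) - 22 ≡ 4. → (58, 4)

(58, 4)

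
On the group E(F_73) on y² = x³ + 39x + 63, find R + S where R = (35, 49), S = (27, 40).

(35, 49) + (27, 40). λ = (40 - 49)/(27 - 35) ≡ 64/65 mod 73. 65⁻¹ ≡ 9 (mod 73) since 65·9 = 585 ≡ 1, so λ ≡ 65.
  x = λ² - 35 - 27 = 4225 - 62 ≡ 2; y = λ·(35 - 2) - 49 ≡ 52. → (2, 52)

(2, 52)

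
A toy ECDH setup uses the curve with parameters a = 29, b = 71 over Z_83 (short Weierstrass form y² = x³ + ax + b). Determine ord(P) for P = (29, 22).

5

2P: tangent at (29, 22): λ = (3·29² + 29)/(2·22) ≡ 62/44. 44⁻¹ ≡ 17 (mod 83), so λ ≡ 62·17 ≡ 58.
  x = λ² - 29 - 29 = 3364 - 58 ≡ 69; y = λ·(29 - 69) - 22 ≡ 65. → (69, 65)
3P: (69, 65) + (29, 22). λ = (22 - 65)/(29 - 69) ≡ 40/43 mod 83. 43⁻¹ ≡ 56 (mod 83), so λ ≡ 82.
  x = λ² - 69 - 29 = 6724 - 98 ≡ 69; y = λ·(69 - 69) - 65 ≡ 18. → (69, 18)
4P: (69, 18) + (29, 22). λ = (22 - 18)/(29 - 69) ≡ 4/43 mod 83. 43⁻¹ ≡ 56 (mod 83) since 43·56 = 2408 ≡ 1, so λ ≡ 58.
  x = λ² - 69 - 29 = 3364 - 98 ≡ 29; y = λ·(69 - 29) - 18 ≡ 61. → (29, 61)
5P: (29, 61) + (29, 22): same x and y₁ ≡ -y₂, so the sum is ∞.
5P = ∞, so the order is 5.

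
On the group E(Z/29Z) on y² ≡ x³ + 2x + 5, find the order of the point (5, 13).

6

2P: tangent at (5, 13): λ = (3·5² + 2)/(2·13) ≡ 19/26. 26⁻¹ ≡ 19 (mod 29) since 26·19 = 494 ≡ 1, so λ ≡ 19·19 ≡ 13.
  x = λ² - 5 - 5 = 169 - 10 ≡ 14; y = λ·(5 - 14) - 13 ≡ 15. → (14, 15)
3P: (14, 15) + (5, 13). λ = (13 - 15)/(5 - 14) ≡ 27/20 mod 29. 20⁻¹ ≡ 16 (mod 29), so λ ≡ 26.
  x = λ² - 14 - 5 = 676 - 19 ≡ 19; y = λ·(14 - 19) - 15 ≡ 0. → (19, 0)
4P: (19, 0) + (5, 13). λ = (13 - 0)/(5 - 19) ≡ 13/15 mod 29. 15⁻¹ ≡ 2 (mod 29), so λ ≡ 26.
  x = λ² - 19 - 5 = 676 - 24 ≡ 14; y = λ·(19 - 14) - 0 ≡ 14. → (14, 14)
5P: (14, 14) + (5, 13). λ = (13 - 14)/(5 - 14) ≡ 28/20 mod 29. 20⁻¹ ≡ 16 (mod 29) since 20·16 = 320 ≡ 1, so λ ≡ 13.
  x = λ² - 14 - 5 = 169 - 19 ≡ 5; y = λ·(14 - 5) - 14 ≡ 16. → (5, 16)
6P: (5, 16) + (5, 13): same x and y₁ ≡ -y₂, so the sum is the point at infinity.
6P = the point at infinity, so the order is 6.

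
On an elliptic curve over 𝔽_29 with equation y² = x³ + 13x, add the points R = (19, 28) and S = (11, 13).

(22, 28)

(19, 28) + (11, 13). λ = (13 - 28)/(11 - 19) ≡ 14/21 mod 29. 21⁻¹ ≡ 18 (mod 29), so λ ≡ 20.
  x = λ² - 19 - 11 = 400 - 30 ≡ 22; y = λ·(19 - 22) - 28 ≡ 28. → (22, 28)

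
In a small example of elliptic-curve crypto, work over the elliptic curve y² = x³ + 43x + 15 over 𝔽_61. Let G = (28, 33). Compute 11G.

Repeated addition: build up to 11G.
2G: tangent at (28, 33): λ = (3·28² + 43)/(2·33) ≡ 16/5. 5⁻¹ ≡ 49 (mod 61), so λ ≡ 16·49 ≡ 52.
  x = λ² - 28 - 28 = 2704 - 56 ≡ 25; y = λ·(28 - 25) - 33 ≡ 1. → (25, 1)
3G: (25, 1) + (28, 33). λ = (33 - 1)/(28 - 25) ≡ 32/3 mod 61. 3⁻¹ ≡ 41 (mod 61) since 3·41 = 123 ≡ 1, so λ ≡ 31.
  x = λ² - 25 - 28 = 961 - 53 ≡ 54; y = λ·(25 - 54) - 1 ≡ 15. → (54, 15)
4G: (54, 15) + (28, 33). λ = (33 - 15)/(28 - 54) ≡ 18/35 mod 61. 35⁻¹ ≡ 7 (mod 61), so λ ≡ 4.
  x = λ² - 54 - 28 = 16 - 82 ≡ 56; y = λ·(54 - 56) - 15 ≡ 38. → (56, 38)
5G: (56, 38) + (28, 33). λ = (33 - 38)/(28 - 56) ≡ 56/33 mod 61. 33⁻¹ ≡ 37 (mod 61) since 33·37 = 1221 ≡ 1, so λ ≡ 59.
  x = λ² - 56 - 28 = 3481 - 84 ≡ 42; y = λ·(56 - 42) - 38 ≡ 56. → (42, 56)
6G: (42, 56) + (28, 33). λ = (33 - 56)/(28 - 42) ≡ 38/47 mod 61. 47⁻¹ ≡ 13 (mod 61) since 47·13 = 611 ≡ 1, so λ ≡ 6.
  x = λ² - 42 - 28 = 36 - 70 ≡ 27; y = λ·(42 - 27) - 56 ≡ 34. → (27, 34)
7G: (27, 34) + (28, 33). λ = (33 - 34)/(28 - 27) ≡ 60/1 mod 61. 1⁻¹ ≡ 1 (mod 61), so λ ≡ 60.
  x = λ² - 27 - 28 = 3600 - 55 ≡ 7; y = λ·(27 - 7) - 34 ≡ 7. → (7, 7)
8G: (7, 7) + (28, 33). λ = (33 - 7)/(28 - 7) ≡ 26/21 mod 61. 21⁻¹ ≡ 32 (mod 61), so λ ≡ 39.
  x = λ² - 7 - 28 = 1521 - 35 ≡ 22; y = λ·(7 - 22) - 7 ≡ 18. → (22, 18)
9G: (22, 18) + (28, 33). λ = (33 - 18)/(28 - 22) ≡ 15/6 mod 61. 6⁻¹ ≡ 51 (mod 61) since 6·51 = 306 ≡ 1, so λ ≡ 33.
  x = λ² - 22 - 28 = 1089 - 50 ≡ 2; y = λ·(22 - 2) - 18 ≡ 32. → (2, 32)
10G: (2, 32) + (28, 33). λ = (33 - 32)/(28 - 2) ≡ 1/26 mod 61. 26⁻¹ ≡ 54 (mod 61), so λ ≡ 54.
  x = λ² - 2 - 28 = 2916 - 30 ≡ 19; y = λ·(2 - 19) - 32 ≡ 26. → (19, 26)
11G: (19, 26) + (28, 33). λ = (33 - 26)/(28 - 19) ≡ 7/9 mod 61. 9⁻¹ ≡ 34 (mod 61) since 9·34 = 306 ≡ 1, so λ ≡ 55.
  x = λ² - 19 - 28 = 3025 - 47 ≡ 50; y = λ·(19 - 50) - 26 ≡ 38. → (50, 38)

(50, 38)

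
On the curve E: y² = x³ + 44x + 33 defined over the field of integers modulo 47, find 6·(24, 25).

(26, 0)

Write G = (24, 25).
Double-and-add on 6 = (110)₂. Start with G = (24, 25) for the leading 1-bit.
double: tangent at (24, 25): λ = (3·24² + 44)/(2·25) ≡ 33/3. 3⁻¹ ≡ 16 (mod 47) since 3·16 = 48 ≡ 1, so λ ≡ 33·16 ≡ 11.
  x = λ² - 24 - 24 = 121 - 48 ≡ 26; y = λ·(24 - 26) - 25 ≡ 0. → (26, 0)
add G: (26, 0) + (24, 25). λ = (25 - 0)/(24 - 26) ≡ 25/45 mod 47. 45⁻¹ ≡ 23 (mod 47), so λ ≡ 11.
  x = λ² - 26 - 24 = 121 - 50 ≡ 24; y = λ·(26 - 24) - 0 ≡ 22. → (24, 22)
double: tangent at (24, 22): λ = (3·24² + 44)/(2·22) ≡ 33/44. 44⁻¹ ≡ 31 (mod 47), so λ ≡ 33·31 ≡ 36.
  x = λ² - 24 - 24 = 1296 - 48 ≡ 26; y = λ·(24 - 26) - 22 ≡ 0. → (26, 0)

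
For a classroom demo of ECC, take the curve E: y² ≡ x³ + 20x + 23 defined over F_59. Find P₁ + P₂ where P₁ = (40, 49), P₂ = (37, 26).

(8, 39)

(40, 49) + (37, 26). λ = (26 - 49)/(37 - 40) ≡ 36/56 mod 59. 56⁻¹ ≡ 39 (mod 59), so λ ≡ 47.
  x = λ² - 40 - 37 = 2209 - 77 ≡ 8; y = λ·(40 - 8) - 49 ≡ 39. → (8, 39)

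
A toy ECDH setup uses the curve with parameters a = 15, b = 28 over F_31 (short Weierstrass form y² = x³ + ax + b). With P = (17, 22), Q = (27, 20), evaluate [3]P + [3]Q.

(8, 28)

First 3P:
Repeated addition: build up to 3P.
2P: tangent at (17, 22): λ = (3·17² + 15)/(2·22) ≡ 14/13. 13⁻¹ ≡ 12 (mod 31) since 13·12 = 156 ≡ 1, so λ ≡ 14·12 ≡ 13.
  x = λ² - 17 - 17 = 169 - 34 ≡ 11; y = λ·(17 - 11) - 22 ≡ 25. → (11, 25)
3P: (11, 25) + (17, 22). λ = (22 - 25)/(17 - 11) ≡ 28/6 mod 31. 6⁻¹ ≡ 26 (mod 31), so λ ≡ 15.
  x = λ² - 11 - 17 = 225 - 28 ≡ 11; y = λ·(11 - 11) - 25 ≡ 6. → (11, 6)
3P = (11, 6).
Next 3Q:
Repeated addition: build up to 3Q.
2Q: tangent at (27, 20): λ = (3·27² + 15)/(2·20) ≡ 1/9. 9⁻¹ ≡ 7 (mod 31), so λ ≡ 1·7 ≡ 7.
  x = λ² - 27 - 27 = 49 - 54 ≡ 26; y = λ·(27 - 26) - 20 ≡ 18. → (26, 18)
3Q: (26, 18) + (27, 20). λ = (20 - 18)/(27 - 26) ≡ 2/1 mod 31. 1⁻¹ ≡ 1 (mod 31), so λ ≡ 2.
  x = λ² - 26 - 27 = 4 - 53 ≡ 13; y = λ·(26 - 13) - 18 ≡ 8. → (13, 8)
3Q = (13, 8).
Finally 3P + 3Q:
(11, 6) + (13, 8). λ = (8 - 6)/(13 - 11) ≡ 2/2 mod 31. 2⁻¹ ≡ 16 (mod 31), so λ ≡ 1.
  x = λ² - 11 - 13 = 1 - 24 ≡ 8; y = λ·(11 - 8) - 6 ≡ 28. → (8, 28)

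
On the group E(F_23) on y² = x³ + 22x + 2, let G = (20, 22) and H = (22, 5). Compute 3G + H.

(22, 18)

First 3G:
Repeated addition: build up to 3G.
2G: tangent at (20, 22): λ = (3·20² + 22)/(2·22) ≡ 3/21. 21⁻¹ ≡ 11 (mod 23) since 21·11 = 231 ≡ 1, so λ ≡ 3·11 ≡ 10.
  x = λ² - 20 - 20 = 100 - 40 ≡ 14; y = λ·(20 - 14) - 22 ≡ 15. → (14, 15)
3G: (14, 15) + (20, 22). λ = (22 - 15)/(20 - 14) ≡ 7/6 mod 23. 6⁻¹ ≡ 4 (mod 23), so λ ≡ 5.
  x = λ² - 14 - 20 = 25 - 34 ≡ 14; y = λ·(14 - 14) - 15 ≡ 8. → (14, 8)
3G = (14, 8).
Finally 3G + H:
(14, 8) + (22, 5). λ = (5 - 8)/(22 - 14) ≡ 20/8 mod 23. 8⁻¹ ≡ 3 (mod 23), so λ ≡ 14.
  x = λ² - 14 - 22 = 196 - 36 ≡ 22; y = λ·(14 - 22) - 8 ≡ 18. → (22, 18)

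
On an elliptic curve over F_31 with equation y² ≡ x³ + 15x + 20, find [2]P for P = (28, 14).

tangent at (28, 14): λ = (3·28² + 15)/(2·14) ≡ 11/28. 28⁻¹ ≡ 10 (mod 31) since 28·10 = 280 ≡ 1, so λ ≡ 11·10 ≡ 17.
  x = λ² - 28 - 28 = 289 - 56 ≡ 16; y = λ·(28 - 16) - 14 ≡ 4. → (16, 4)

(16, 4)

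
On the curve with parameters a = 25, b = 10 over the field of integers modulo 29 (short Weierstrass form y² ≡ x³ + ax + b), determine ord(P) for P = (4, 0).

2

2P: (4, 0) + (4, 0): same x and y₁ ≡ -y₂, so the sum is O.
2P = O, so the order is 2.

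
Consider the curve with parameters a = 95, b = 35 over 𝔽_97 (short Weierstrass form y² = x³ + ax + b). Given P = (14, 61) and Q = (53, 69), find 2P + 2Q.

First 2P:
Repeated addition: build up to 2P.
2P: tangent at (14, 61): λ = (3·14² + 95)/(2·61) ≡ 4/25. 25⁻¹ ≡ 66 (mod 97) since 25·66 = 1650 ≡ 1, so λ ≡ 4·66 ≡ 70.
  x = λ² - 14 - 14 = 4900 - 28 ≡ 22; y = λ·(14 - 22) - 61 ≡ 58. → (22, 58)
2P = (22, 58).
Next 2Q:
Repeated addition: build up to 2Q.
2Q: tangent at (53, 69): λ = (3·53² + 95)/(2·69) ≡ 83/41. 41⁻¹ ≡ 71 (mod 97) since 41·71 = 2911 ≡ 1, so λ ≡ 83·71 ≡ 73.
  x = λ² - 53 - 53 = 5329 - 106 ≡ 82; y = λ·(53 - 82) - 69 ≡ 45. → (82, 45)
2Q = (82, 45).
Finally 2P + 2Q:
(22, 58) + (82, 45). λ = (45 - 58)/(82 - 22) ≡ 84/60 mod 97. 60⁻¹ ≡ 76 (mod 97), so λ ≡ 79.
  x = λ² - 22 - 82 = 6241 - 104 ≡ 26; y = λ·(22 - 26) - 58 ≡ 14. → (26, 14)

(26, 14)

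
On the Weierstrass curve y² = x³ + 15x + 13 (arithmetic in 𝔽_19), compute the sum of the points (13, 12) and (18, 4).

(13, 12) + (18, 4). λ = (4 - 12)/(18 - 13) ≡ 11/5 mod 19. 5⁻¹ ≡ 4 (mod 19), so λ ≡ 6.
  x = λ² - 13 - 18 = 36 - 31 ≡ 5; y = λ·(13 - 5) - 12 ≡ 17. → (5, 17)

(5, 17)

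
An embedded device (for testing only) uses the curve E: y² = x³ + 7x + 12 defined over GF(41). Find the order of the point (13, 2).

4

2P: tangent at (13, 2): λ = (3·13² + 7)/(2·2) ≡ 22/4. 4⁻¹ ≡ 31 (mod 41) since 4·31 = 124 ≡ 1, so λ ≡ 22·31 ≡ 26.
  x = λ² - 13 - 13 = 676 - 26 ≡ 35; y = λ·(13 - 35) - 2 ≡ 0. → (35, 0)
3P: (35, 0) + (13, 2). λ = (2 - 0)/(13 - 35) ≡ 2/19 mod 41. 19⁻¹ ≡ 13 (mod 41) since 19·13 = 247 ≡ 1, so λ ≡ 26.
  x = λ² - 35 - 13 = 676 - 48 ≡ 13; y = λ·(35 - 13) - 0 ≡ 39. → (13, 39)
4P: (13, 39) + (13, 2): same x and y₁ ≡ -y₂, so the sum is O.
4P = O, so the order is 4.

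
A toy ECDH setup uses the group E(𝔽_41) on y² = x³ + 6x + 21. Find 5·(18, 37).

Write Q = (18, 37).
Double-and-add on 5 = (101)₂. Start with Q = (18, 37) for the leading 1-bit.
double: tangent at (18, 37): λ = (3·18² + 6)/(2·37) ≡ 35/33. 33⁻¹ ≡ 5 (mod 41), so λ ≡ 35·5 ≡ 11.
  x = λ² - 18 - 18 = 121 - 36 ≡ 3; y = λ·(18 - 3) - 37 ≡ 5. → (3, 5)
double: tangent at (3, 5): λ = (3·3² + 6)/(2·5) ≡ 33/10. 10⁻¹ ≡ 37 (mod 41), so λ ≡ 33·37 ≡ 32.
  x = λ² - 3 - 3 = 1024 - 6 ≡ 34; y = λ·(3 - 34) - 5 ≡ 28. → (34, 28)
add Q: (34, 28) + (18, 37). λ = (37 - 28)/(18 - 34) ≡ 9/25 mod 41. 25⁻¹ ≡ 23 (mod 41), so λ ≡ 2.
  x = λ² - 34 - 18 = 4 - 52 ≡ 34; y = λ·(34 - 34) - 28 ≡ 13. → (34, 13)

(34, 13)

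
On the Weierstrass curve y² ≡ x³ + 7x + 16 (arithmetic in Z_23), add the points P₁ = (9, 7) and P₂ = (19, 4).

(22, 13)

(9, 7) + (19, 4). λ = (4 - 7)/(19 - 9) ≡ 20/10 mod 23. 10⁻¹ ≡ 7 (mod 23) since 10·7 = 70 ≡ 1, so λ ≡ 2.
  x = λ² - 9 - 19 = 4 - 28 ≡ 22; y = λ·(9 - 22) - 7 ≡ 13. → (22, 13)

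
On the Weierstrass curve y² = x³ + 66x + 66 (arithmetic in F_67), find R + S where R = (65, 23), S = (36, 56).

(57, 58)

(65, 23) + (36, 56). λ = (56 - 23)/(36 - 65) ≡ 33/38 mod 67. 38⁻¹ ≡ 30 (mod 67) since 38·30 = 1140 ≡ 1, so λ ≡ 52.
  x = λ² - 65 - 36 = 2704 - 101 ≡ 57; y = λ·(65 - 57) - 23 ≡ 58. → (57, 58)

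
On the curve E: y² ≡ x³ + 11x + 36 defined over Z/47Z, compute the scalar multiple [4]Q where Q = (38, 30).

Repeated addition: build up to 4Q.
2Q: tangent at (38, 30): λ = (3·38² + 11)/(2·30) ≡ 19/13. 13⁻¹ ≡ 29 (mod 47) since 13·29 = 377 ≡ 1, so λ ≡ 19·29 ≡ 34.
  x = λ² - 38 - 38 = 1156 - 76 ≡ 46; y = λ·(38 - 46) - 30 ≡ 27. → (46, 27)
3Q: (46, 27) + (38, 30). λ = (30 - 27)/(38 - 46) ≡ 3/39 mod 47. 39⁻¹ ≡ 41 (mod 47), so λ ≡ 29.
  x = λ² - 46 - 38 = 841 - 84 ≡ 5; y = λ·(46 - 5) - 27 ≡ 34. → (5, 34)
4Q: (5, 34) + (38, 30). λ = (30 - 34)/(38 - 5) ≡ 43/33 mod 47. 33⁻¹ ≡ 10 (mod 47), so λ ≡ 7.
  x = λ² - 5 - 38 = 49 - 43 ≡ 6; y = λ·(5 - 6) - 34 ≡ 6. → (6, 6)

(6, 6)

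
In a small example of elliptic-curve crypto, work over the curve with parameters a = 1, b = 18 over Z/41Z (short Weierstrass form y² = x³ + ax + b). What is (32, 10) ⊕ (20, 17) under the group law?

(5, 5)

(32, 10) + (20, 17). λ = (17 - 10)/(20 - 32) ≡ 7/29 mod 41. 29⁻¹ ≡ 17 (mod 41) since 29·17 = 493 ≡ 1, so λ ≡ 37.
  x = λ² - 32 - 20 = 1369 - 52 ≡ 5; y = λ·(32 - 5) - 10 ≡ 5. → (5, 5)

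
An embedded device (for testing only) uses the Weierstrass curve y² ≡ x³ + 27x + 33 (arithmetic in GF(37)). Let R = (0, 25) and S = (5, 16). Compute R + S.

(16, 26)

(0, 25) + (5, 16). λ = (16 - 25)/(5 - 0) ≡ 28/5 mod 37. 5⁻¹ ≡ 15 (mod 37) since 5·15 = 75 ≡ 1, so λ ≡ 13.
  x = λ² - 0 - 5 = 169 - 5 ≡ 16; y = λ·(0 - 16) - 25 ≡ 26. → (16, 26)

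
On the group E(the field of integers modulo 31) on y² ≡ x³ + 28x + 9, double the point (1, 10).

tangent at (1, 10): λ = (3·1² + 28)/(2·10) ≡ 0/20. 20⁻¹ ≡ 14 (mod 31) since 20·14 = 280 ≡ 1, so λ ≡ 0·14 ≡ 0.
  x = λ² - 1 - 1 = 0 - 2 ≡ 29; y = λ·(1 - 29) - 10 ≡ 21. → (29, 21)

(29, 21)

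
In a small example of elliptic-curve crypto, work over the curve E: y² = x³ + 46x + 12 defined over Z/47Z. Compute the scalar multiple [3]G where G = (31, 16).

(20, 7)

Repeated addition: build up to 3G.
2G: tangent at (31, 16): λ = (3·31² + 46)/(2·16) ≡ 15/32. 32⁻¹ ≡ 25 (mod 47), so λ ≡ 15·25 ≡ 46.
  x = λ² - 31 - 31 = 2116 - 62 ≡ 33; y = λ·(31 - 33) - 16 ≡ 33. → (33, 33)
3G: (33, 33) + (31, 16). λ = (16 - 33)/(31 - 33) ≡ 30/45 mod 47. 45⁻¹ ≡ 23 (mod 47), so λ ≡ 32.
  x = λ² - 33 - 31 = 1024 - 64 ≡ 20; y = λ·(33 - 20) - 33 ≡ 7. → (20, 7)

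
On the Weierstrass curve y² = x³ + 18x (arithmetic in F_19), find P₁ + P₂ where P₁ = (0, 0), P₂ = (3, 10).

(0, 0) + (3, 10). λ = (10 - 0)/(3 - 0) ≡ 10/3 mod 19. 3⁻¹ ≡ 13 (mod 19) since 3·13 = 39 ≡ 1, so λ ≡ 16.
  x = λ² - 0 - 3 = 256 - 3 ≡ 6; y = λ·(0 - 6) - 0 ≡ 18. → (6, 18)

(6, 18)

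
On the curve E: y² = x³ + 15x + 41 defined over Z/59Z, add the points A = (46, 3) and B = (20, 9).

(46, 3) + (20, 9). λ = (9 - 3)/(20 - 46) ≡ 6/33 mod 59. 33⁻¹ ≡ 34 (mod 59), so λ ≡ 27.
  x = λ² - 46 - 20 = 729 - 66 ≡ 14; y = λ·(46 - 14) - 3 ≡ 35. → (14, 35)

(14, 35)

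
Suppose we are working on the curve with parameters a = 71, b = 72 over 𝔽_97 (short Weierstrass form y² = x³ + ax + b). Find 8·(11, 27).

(47, 12)

Write Q = (11, 27).
Repeated addition: build up to 8Q.
2Q: tangent at (11, 27): λ = (3·11² + 71)/(2·27) ≡ 46/54. 54⁻¹ ≡ 9 (mod 97), so λ ≡ 46·9 ≡ 26.
  x = λ² - 11 - 11 = 676 - 22 ≡ 72; y = λ·(11 - 72) - 27 ≡ 36. → (72, 36)
3Q: (72, 36) + (11, 27). λ = (27 - 36)/(11 - 72) ≡ 88/36 mod 97. 36⁻¹ ≡ 62 (mod 97) since 36·62 = 2232 ≡ 1, so λ ≡ 24.
  x = λ² - 72 - 11 = 576 - 83 ≡ 8; y = λ·(72 - 8) - 36 ≡ 45. → (8, 45)
4Q: (8, 45) + (11, 27). λ = (27 - 45)/(11 - 8) ≡ 79/3 mod 97. 3⁻¹ ≡ 65 (mod 97), so λ ≡ 91.
  x = λ² - 8 - 11 = 8281 - 19 ≡ 17; y = λ·(8 - 17) - 45 ≡ 9. → (17, 9)
5Q: (17, 9) + (11, 27). λ = (27 - 9)/(11 - 17) ≡ 18/91 mod 97. 91⁻¹ ≡ 16 (mod 97), so λ ≡ 94.
  x = λ² - 17 - 11 = 8836 - 28 ≡ 78; y = λ·(17 - 78) - 9 ≡ 77. → (78, 77)
6Q: (78, 77) + (11, 27). λ = (27 - 77)/(11 - 78) ≡ 47/30 mod 97. 30⁻¹ ≡ 55 (mod 97) since 30·55 = 1650 ≡ 1, so λ ≡ 63.
  x = λ² - 78 - 11 = 3969 - 89 ≡ 0; y = λ·(78 - 0) - 77 ≡ 84. → (0, 84)
7Q: (0, 84) + (11, 27). λ = (27 - 84)/(11 - 0) ≡ 40/11 mod 97. 11⁻¹ ≡ 53 (mod 97) since 11·53 = 583 ≡ 1, so λ ≡ 83.
  x = λ² - 0 - 11 = 6889 - 11 ≡ 88; y = λ·(0 - 88) - 84 ≡ 81. → (88, 81)
8Q: (88, 81) + (11, 27). λ = (27 - 81)/(11 - 88) ≡ 43/20 mod 97. 20⁻¹ ≡ 34 (mod 97), so λ ≡ 7.
  x = λ² - 88 - 11 = 49 - 99 ≡ 47; y = λ·(88 - 47) - 81 ≡ 12. → (47, 12)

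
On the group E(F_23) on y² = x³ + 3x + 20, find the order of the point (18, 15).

2P: tangent at (18, 15): λ = (3·18² + 3)/(2·15) ≡ 9/7. 7⁻¹ ≡ 10 (mod 23), so λ ≡ 9·10 ≡ 21.
  x = λ² - 18 - 18 = 441 - 36 ≡ 14; y = λ·(18 - 14) - 15 ≡ 0. → (14, 0)
3P: (14, 0) + (18, 15). λ = (15 - 0)/(18 - 14) ≡ 15/4 mod 23. 4⁻¹ ≡ 6 (mod 23) since 4·6 = 24 ≡ 1, so λ ≡ 21.
  x = λ² - 14 - 18 = 441 - 32 ≡ 18; y = λ·(14 - 18) - 0 ≡ 8. → (18, 8)
4P: (18, 8) + (18, 15): same x and y₁ ≡ -y₂, so the sum is O.
4P = O, so the order is 4.

4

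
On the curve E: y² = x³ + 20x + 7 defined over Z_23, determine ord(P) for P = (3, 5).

2P: tangent at (3, 5): λ = (3·3² + 20)/(2·5) ≡ 1/10. 10⁻¹ ≡ 7 (mod 23), so λ ≡ 1·7 ≡ 7.
  x = λ² - 3 - 3 = 49 - 6 ≡ 20; y = λ·(3 - 20) - 5 ≡ 14. → (20, 14)
3P: (20, 14) + (3, 5). λ = (5 - 14)/(3 - 20) ≡ 14/6 mod 23. 6⁻¹ ≡ 4 (mod 23), so λ ≡ 10.
  x = λ² - 20 - 3 = 100 - 23 ≡ 8; y = λ·(20 - 8) - 14 ≡ 14. → (8, 14)
4P: (8, 14) + (3, 5). λ = (5 - 14)/(3 - 8) ≡ 14/18 mod 23. 18⁻¹ ≡ 9 (mod 23), so λ ≡ 11.
  x = λ² - 8 - 3 = 121 - 11 ≡ 18; y = λ·(8 - 18) - 14 ≡ 14. → (18, 14)
5P: (18, 14) + (3, 5). λ = (5 - 14)/(3 - 18) ≡ 14/8 mod 23. 8⁻¹ ≡ 3 (mod 23), so λ ≡ 19.
  x = λ² - 18 - 3 = 361 - 21 ≡ 18; y = λ·(18 - 18) - 14 ≡ 9. → (18, 9)
6P: (18, 9) + (3, 5). λ = (5 - 9)/(3 - 18) ≡ 19/8 mod 23. 8⁻¹ ≡ 3 (mod 23) since 8·3 = 24 ≡ 1, so λ ≡ 11.
  x = λ² - 18 - 3 = 121 - 21 ≡ 8; y = λ·(18 - 8) - 9 ≡ 9. → (8, 9)
7P: (8, 9) + (3, 5). λ = (5 - 9)/(3 - 8) ≡ 19/18 mod 23. 18⁻¹ ≡ 9 (mod 23), so λ ≡ 10.
  x = λ² - 8 - 3 = 100 - 11 ≡ 20; y = λ·(8 - 20) - 9 ≡ 9. → (20, 9)
8P: (20, 9) + (3, 5). λ = (5 - 9)/(3 - 20) ≡ 19/6 mod 23. 6⁻¹ ≡ 4 (mod 23) since 6·4 = 24 ≡ 1, so λ ≡ 7.
  x = λ² - 20 - 3 = 49 - 23 ≡ 3; y = λ·(20 - 3) - 9 ≡ 18. → (3, 18)
9P: (3, 18) + (3, 5): same x and y₁ ≡ -y₂, so the sum is ∞.
9P = ∞, so the order is 9.

9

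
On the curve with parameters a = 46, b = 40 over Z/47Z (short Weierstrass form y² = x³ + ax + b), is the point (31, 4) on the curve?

y² = 4² ≡ 16; x³ + 46x + 40 = 31257 ≡ 2 (mod 47). 16 ≠ 2.

no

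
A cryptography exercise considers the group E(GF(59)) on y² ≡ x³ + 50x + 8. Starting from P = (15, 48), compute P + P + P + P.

Double-and-add on 4 = (100)₂. Start with P = (15, 48) for the leading 1-bit.
double: tangent at (15, 48): λ = (3·15² + 50)/(2·48) ≡ 17/37. 37⁻¹ ≡ 8 (mod 59) since 37·8 = 296 ≡ 1, so λ ≡ 17·8 ≡ 18.
  x = λ² - 15 - 15 = 324 - 30 ≡ 58; y = λ·(15 - 58) - 48 ≡ 4. → (58, 4)
double: tangent at (58, 4): λ = (3·58² + 50)/(2·4) ≡ 53/8. 8⁻¹ ≡ 37 (mod 59), so λ ≡ 53·37 ≡ 14.
  x = λ² - 58 - 58 = 196 - 116 ≡ 21; y = λ·(58 - 21) - 4 ≡ 42. → (21, 42)

(21, 42)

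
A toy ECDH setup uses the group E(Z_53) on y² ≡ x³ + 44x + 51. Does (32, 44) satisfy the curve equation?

y² = 44² ≡ 28; x³ + 44x + 51 = 34227 ≡ 42 (mod 53). 28 ≠ 42.

no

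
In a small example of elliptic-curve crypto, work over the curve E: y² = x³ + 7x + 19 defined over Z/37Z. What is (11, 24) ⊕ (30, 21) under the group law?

(32, 28)

(11, 24) + (30, 21). λ = (21 - 24)/(30 - 11) ≡ 34/19 mod 37. 19⁻¹ ≡ 2 (mod 37) since 19·2 = 38 ≡ 1, so λ ≡ 31.
  x = λ² - 11 - 30 = 961 - 41 ≡ 32; y = λ·(11 - 32) - 24 ≡ 28. → (32, 28)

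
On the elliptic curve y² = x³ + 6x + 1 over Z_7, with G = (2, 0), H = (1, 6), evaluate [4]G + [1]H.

First 4G:
Double-and-add on 4 = (100)₂. Start with G = (2, 0) for the leading 1-bit.
double: (2, 0) + (2, 0): same x and y₁ ≡ -y₂, so the sum is 𝒪.
double: 𝒪 + 𝒪 = 𝒪 (identity).
4G = 𝒪.
Finally 4G + H:
𝒪 + (1, 6) = (1, 6) (identity).

(1, 6)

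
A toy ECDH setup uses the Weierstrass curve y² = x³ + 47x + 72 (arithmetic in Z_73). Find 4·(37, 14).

(68, 71)

Write P = (37, 14).
Repeated addition: build up to 4P.
2P: tangent at (37, 14): λ = (3·37² + 47)/(2·14) ≡ 66/28. 28⁻¹ ≡ 60 (mod 73) since 28·60 = 1680 ≡ 1, so λ ≡ 66·60 ≡ 18.
  x = λ² - 37 - 37 = 324 - 74 ≡ 31; y = λ·(37 - 31) - 14 ≡ 21. → (31, 21)
3P: (31, 21) + (37, 14). λ = (14 - 21)/(37 - 31) ≡ 66/6 mod 73. 6⁻¹ ≡ 61 (mod 73) since 6·61 = 366 ≡ 1, so λ ≡ 11.
  x = λ² - 31 - 37 = 121 - 68 ≡ 53; y = λ·(31 - 53) - 21 ≡ 29. → (53, 29)
4P: (53, 29) + (37, 14). λ = (14 - 29)/(37 - 53) ≡ 58/57 mod 73. 57⁻¹ ≡ 41 (mod 73) since 57·41 = 2337 ≡ 1, so λ ≡ 42.
  x = λ² - 53 - 37 = 1764 - 90 ≡ 68; y = λ·(53 - 68) - 29 ≡ 71. → (68, 71)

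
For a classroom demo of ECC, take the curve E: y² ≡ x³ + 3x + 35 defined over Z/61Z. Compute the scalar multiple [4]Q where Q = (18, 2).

Repeated addition: build up to 4Q.
2Q: tangent at (18, 2): λ = (3·18² + 3)/(2·2) ≡ 60/4. 4⁻¹ ≡ 46 (mod 61), so λ ≡ 60·46 ≡ 15.
  x = λ² - 18 - 18 = 225 - 36 ≡ 6; y = λ·(18 - 6) - 2 ≡ 56. → (6, 56)
3Q: (6, 56) + (18, 2). λ = (2 - 56)/(18 - 6) ≡ 7/12 mod 61. 12⁻¹ ≡ 56 (mod 61), so λ ≡ 26.
  x = λ² - 6 - 18 = 676 - 24 ≡ 42; y = λ·(6 - 42) - 56 ≡ 45. → (42, 45)
4Q: (42, 45) + (18, 2). λ = (2 - 45)/(18 - 42) ≡ 18/37 mod 61. 37⁻¹ ≡ 33 (mod 61) since 37·33 = 1221 ≡ 1, so λ ≡ 45.
  x = λ² - 42 - 18 = 2025 - 60 ≡ 13; y = λ·(42 - 13) - 45 ≡ 40. → (13, 40)

(13, 40)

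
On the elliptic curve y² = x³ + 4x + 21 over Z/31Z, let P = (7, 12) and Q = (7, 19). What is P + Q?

O

The two points share x = 7 and their y-coordinates satisfy 12 + 19 ≡ 0 (mod 31), so they are inverses. Their sum is 𝒪.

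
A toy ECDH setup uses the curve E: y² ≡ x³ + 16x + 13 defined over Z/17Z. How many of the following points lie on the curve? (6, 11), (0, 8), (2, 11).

3

(6, 11): 11² ≡ 2, rhs ≡ 2 → on.
(0, 8): 8² ≡ 13, rhs ≡ 13 → on.
(2, 11): 11² ≡ 2, rhs ≡ 2 → on.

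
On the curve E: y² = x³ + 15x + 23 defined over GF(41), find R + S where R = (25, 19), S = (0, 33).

(11, 24)

(25, 19) + (0, 33). λ = (33 - 19)/(0 - 25) ≡ 14/16 mod 41. 16⁻¹ ≡ 18 (mod 41), so λ ≡ 6.
  x = λ² - 25 - 0 = 36 - 25 ≡ 11; y = λ·(25 - 11) - 19 ≡ 24. → (11, 24)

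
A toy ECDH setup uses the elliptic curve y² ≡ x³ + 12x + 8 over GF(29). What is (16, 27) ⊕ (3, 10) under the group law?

(16, 2)

(16, 27) + (3, 10). λ = (10 - 27)/(3 - 16) ≡ 12/16 mod 29. 16⁻¹ ≡ 20 (mod 29), so λ ≡ 8.
  x = λ² - 16 - 3 = 64 - 19 ≡ 16; y = λ·(16 - 16) - 27 ≡ 2. → (16, 2)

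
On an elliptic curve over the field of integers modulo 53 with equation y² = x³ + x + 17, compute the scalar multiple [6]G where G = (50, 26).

Repeated addition: build up to 6G.
2G: tangent at (50, 26): λ = (3·50² + 1)/(2·26) ≡ 28/52. 52⁻¹ ≡ 52 (mod 53), so λ ≡ 28·52 ≡ 25.
  x = λ² - 50 - 50 = 625 - 100 ≡ 48; y = λ·(50 - 48) - 26 ≡ 24. → (48, 24)
3G: (48, 24) + (50, 26). λ = (26 - 24)/(50 - 48) ≡ 2/2 mod 53. 2⁻¹ ≡ 27 (mod 53), so λ ≡ 1.
  x = λ² - 48 - 50 = 1 - 98 ≡ 9; y = λ·(48 - 9) - 24 ≡ 15. → (9, 15)
4G: (9, 15) + (50, 26). λ = (26 - 15)/(50 - 9) ≡ 11/41 mod 53. 41⁻¹ ≡ 22 (mod 53), so λ ≡ 30.
  x = λ² - 9 - 50 = 900 - 59 ≡ 46; y = λ·(9 - 46) - 15 ≡ 41. → (46, 41)
5G: (46, 41) + (50, 26). λ = (26 - 41)/(50 - 46) ≡ 38/4 mod 53. 4⁻¹ ≡ 40 (mod 53) since 4·40 = 160 ≡ 1, so λ ≡ 36.
  x = λ² - 46 - 50 = 1296 - 96 ≡ 34; y = λ·(46 - 34) - 41 ≡ 20. → (34, 20)
6G: (34, 20) + (50, 26). λ = (26 - 20)/(50 - 34) ≡ 6/16 mod 53. 16⁻¹ ≡ 10 (mod 53), so λ ≡ 7.
  x = λ² - 34 - 50 = 49 - 84 ≡ 18; y = λ·(34 - 18) - 20 ≡ 39. → (18, 39)

(18, 39)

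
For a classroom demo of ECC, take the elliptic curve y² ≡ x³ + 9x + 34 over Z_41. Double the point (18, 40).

(38, 12)

tangent at (18, 40): λ = (3·18² + 9)/(2·40) ≡ 38/39. 39⁻¹ ≡ 20 (mod 41) since 39·20 = 780 ≡ 1, so λ ≡ 38·20 ≡ 22.
  x = λ² - 18 - 18 = 484 - 36 ≡ 38; y = λ·(18 - 38) - 40 ≡ 12. → (38, 12)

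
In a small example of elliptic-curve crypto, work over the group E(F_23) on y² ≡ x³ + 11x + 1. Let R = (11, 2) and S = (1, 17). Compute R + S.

(11, 2) + (1, 17). λ = (17 - 2)/(1 - 11) ≡ 15/13 mod 23. 13⁻¹ ≡ 16 (mod 23) since 13·16 = 208 ≡ 1, so λ ≡ 10.
  x = λ² - 11 - 1 = 100 - 12 ≡ 19; y = λ·(11 - 19) - 2 ≡ 10. → (19, 10)

(19, 10)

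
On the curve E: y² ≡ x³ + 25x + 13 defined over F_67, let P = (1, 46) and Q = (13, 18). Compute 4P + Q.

First 4P:
Double-and-add on 4 = (100)₂. Start with P = (1, 46) for the leading 1-bit.
double: tangent at (1, 46): λ = (3·1² + 25)/(2·46) ≡ 28/25. 25⁻¹ ≡ 59 (mod 67) since 25·59 = 1475 ≡ 1, so λ ≡ 28·59 ≡ 44.
  x = λ² - 1 - 1 = 1936 - 2 ≡ 58; y = λ·(1 - 58) - 46 ≡ 59. → (58, 59)
double: tangent at (58, 59): λ = (3·58² + 25)/(2·59) ≡ 0/51. 51⁻¹ ≡ 46 (mod 67), so λ ≡ 0·46 ≡ 0.
  x = λ² - 58 - 58 = 0 - 116 ≡ 18; y = λ·(58 - 18) - 59 ≡ 8. → (18, 8)
4P = (18, 8).
Finally 4P + Q:
(18, 8) + (13, 18). λ = (18 - 8)/(13 - 18) ≡ 10/62 mod 67. 62⁻¹ ≡ 40 (mod 67) since 62·40 = 2480 ≡ 1, so λ ≡ 65.
  x = λ² - 18 - 13 = 4225 - 31 ≡ 40; y = λ·(18 - 40) - 8 ≡ 36. → (40, 36)

(40, 36)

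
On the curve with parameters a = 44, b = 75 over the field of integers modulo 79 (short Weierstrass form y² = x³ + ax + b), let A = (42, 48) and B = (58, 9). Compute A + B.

(42, 48) + (58, 9). λ = (9 - 48)/(58 - 42) ≡ 40/16 mod 79. 16⁻¹ ≡ 5 (mod 79), so λ ≡ 42.
  x = λ² - 42 - 58 = 1764 - 100 ≡ 5; y = λ·(42 - 5) - 48 ≡ 5. → (5, 5)

(5, 5)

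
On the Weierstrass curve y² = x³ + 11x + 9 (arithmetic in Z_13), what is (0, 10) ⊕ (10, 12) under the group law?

(2, 0)

(0, 10) + (10, 12). λ = (12 - 10)/(10 - 0) ≡ 2/10 mod 13. 10⁻¹ ≡ 4 (mod 13), so λ ≡ 8.
  x = λ² - 0 - 10 = 64 - 10 ≡ 2; y = λ·(0 - 2) - 10 ≡ 0. → (2, 0)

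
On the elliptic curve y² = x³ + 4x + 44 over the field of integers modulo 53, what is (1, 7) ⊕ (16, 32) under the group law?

(27, 38)

(1, 7) + (16, 32). λ = (32 - 7)/(16 - 1) ≡ 25/15 mod 53. 15⁻¹ ≡ 46 (mod 53), so λ ≡ 37.
  x = λ² - 1 - 16 = 1369 - 17 ≡ 27; y = λ·(1 - 27) - 7 ≡ 38. → (27, 38)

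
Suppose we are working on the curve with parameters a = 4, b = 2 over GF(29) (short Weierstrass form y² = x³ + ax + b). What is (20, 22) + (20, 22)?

(19, 8)

tangent at (20, 22): λ = (3·20² + 4)/(2·22) ≡ 15/15. 15⁻¹ ≡ 2 (mod 29), so λ ≡ 15·2 ≡ 1.
  x = λ² - 20 - 20 = 1 - 40 ≡ 19; y = λ·(20 - 19) - 22 ≡ 8. → (19, 8)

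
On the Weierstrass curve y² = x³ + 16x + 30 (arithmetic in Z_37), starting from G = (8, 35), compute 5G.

Repeated addition: build up to 5G.
2G: tangent at (8, 35): λ = (3·8² + 16)/(2·35) ≡ 23/33. 33⁻¹ ≡ 9 (mod 37), so λ ≡ 23·9 ≡ 22.
  x = λ² - 8 - 8 = 484 - 16 ≡ 24; y = λ·(8 - 24) - 35 ≡ 20. → (24, 20)
3G: (24, 20) + (8, 35). λ = (35 - 20)/(8 - 24) ≡ 15/21 mod 37. 21⁻¹ ≡ 30 (mod 37), so λ ≡ 6.
  x = λ² - 24 - 8 = 36 - 32 ≡ 4; y = λ·(24 - 4) - 20 ≡ 26. → (4, 26)
4G: (4, 26) + (8, 35). λ = (35 - 26)/(8 - 4) ≡ 9/4 mod 37. 4⁻¹ ≡ 28 (mod 37) since 4·28 = 112 ≡ 1, so λ ≡ 30.
  x = λ² - 4 - 8 = 900 - 12 ≡ 0; y = λ·(4 - 0) - 26 ≡ 20. → (0, 20)
5G: (0, 20) + (8, 35). λ = (35 - 20)/(8 - 0) ≡ 15/8 mod 37. 8⁻¹ ≡ 14 (mod 37), so λ ≡ 25.
  x = λ² - 0 - 8 = 625 - 8 ≡ 25; y = λ·(0 - 25) - 20 ≡ 21. → (25, 21)

(25, 21)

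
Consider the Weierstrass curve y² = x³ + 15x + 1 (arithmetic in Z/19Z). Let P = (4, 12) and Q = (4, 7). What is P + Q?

The two points share x = 4 and their y-coordinates satisfy 12 + 7 ≡ 0 (mod 19), so they are inverses. Their sum is O.

O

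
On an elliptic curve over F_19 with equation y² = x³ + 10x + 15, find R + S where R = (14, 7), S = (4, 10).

(18, 17)

(14, 7) + (4, 10). λ = (10 - 7)/(4 - 14) ≡ 3/9 mod 19. 9⁻¹ ≡ 17 (mod 19), so λ ≡ 13.
  x = λ² - 14 - 4 = 169 - 18 ≡ 18; y = λ·(14 - 18) - 7 ≡ 17. → (18, 17)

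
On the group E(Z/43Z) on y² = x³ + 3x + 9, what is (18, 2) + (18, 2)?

tangent at (18, 2): λ = (3·18² + 3)/(2·2) ≡ 29/4. 4⁻¹ ≡ 11 (mod 43), so λ ≡ 29·11 ≡ 18.
  x = λ² - 18 - 18 = 324 - 36 ≡ 30; y = λ·(18 - 30) - 2 ≡ 40. → (30, 40)

(30, 40)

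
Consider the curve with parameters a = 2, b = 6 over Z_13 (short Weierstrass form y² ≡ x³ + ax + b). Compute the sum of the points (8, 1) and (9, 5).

(12, 9)

(8, 1) + (9, 5). λ = (5 - 1)/(9 - 8) ≡ 4/1 mod 13. 1⁻¹ ≡ 1 (mod 13) since 1·1 = 1 ≡ 1, so λ ≡ 4.
  x = λ² - 8 - 9 = 16 - 17 ≡ 12; y = λ·(8 - 12) - 1 ≡ 9. → (12, 9)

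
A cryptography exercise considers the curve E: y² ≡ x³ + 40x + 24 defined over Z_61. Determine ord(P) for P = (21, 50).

5

2P: tangent at (21, 50): λ = (3·21² + 40)/(2·50) ≡ 21/39. 39⁻¹ ≡ 36 (mod 61) since 39·36 = 1404 ≡ 1, so λ ≡ 21·36 ≡ 24.
  x = λ² - 21 - 21 = 576 - 42 ≡ 46; y = λ·(21 - 46) - 50 ≡ 21. → (46, 21)
3P: (46, 21) + (21, 50). λ = (50 - 21)/(21 - 46) ≡ 29/36 mod 61. 36⁻¹ ≡ 39 (mod 61) since 36·39 = 1404 ≡ 1, so λ ≡ 33.
  x = λ² - 46 - 21 = 1089 - 67 ≡ 46; y = λ·(46 - 46) - 21 ≡ 40. → (46, 40)
4P: (46, 40) + (21, 50). λ = (50 - 40)/(21 - 46) ≡ 10/36 mod 61. 36⁻¹ ≡ 39 (mod 61) since 36·39 = 1404 ≡ 1, so λ ≡ 24.
  x = λ² - 46 - 21 = 576 - 67 ≡ 21; y = λ·(46 - 21) - 40 ≡ 11. → (21, 11)
5P: (21, 11) + (21, 50): same x and y₁ ≡ -y₂, so the sum is O.
5P = O, so the order is 5.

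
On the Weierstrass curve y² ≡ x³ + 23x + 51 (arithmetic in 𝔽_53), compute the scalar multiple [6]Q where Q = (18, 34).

(10, 3)

Repeated addition: build up to 6Q.
2Q: tangent at (18, 34): λ = (3·18² + 23)/(2·34) ≡ 41/15. 15⁻¹ ≡ 46 (mod 53), so λ ≡ 41·46 ≡ 31.
  x = λ² - 18 - 18 = 961 - 36 ≡ 24; y = λ·(18 - 24) - 34 ≡ 45. → (24, 45)
3Q: (24, 45) + (18, 34). λ = (34 - 45)/(18 - 24) ≡ 42/47 mod 53. 47⁻¹ ≡ 44 (mod 53), so λ ≡ 46.
  x = λ² - 24 - 18 = 2116 - 42 ≡ 7; y = λ·(24 - 7) - 45 ≡ 48. → (7, 48)
4Q: (7, 48) + (18, 34). λ = (34 - 48)/(18 - 7) ≡ 39/11 mod 53. 11⁻¹ ≡ 29 (mod 53), so λ ≡ 18.
  x = λ² - 7 - 18 = 324 - 25 ≡ 34; y = λ·(7 - 34) - 48 ≡ 49. → (34, 49)
5Q: (34, 49) + (18, 34). λ = (34 - 49)/(18 - 34) ≡ 38/37 mod 53. 37⁻¹ ≡ 43 (mod 53), so λ ≡ 44.
  x = λ² - 34 - 18 = 1936 - 52 ≡ 29; y = λ·(34 - 29) - 49 ≡ 12. → (29, 12)
6Q: (29, 12) + (18, 34). λ = (34 - 12)/(18 - 29) ≡ 22/42 mod 53. 42⁻¹ ≡ 24 (mod 53), so λ ≡ 51.
  x = λ² - 29 - 18 = 2601 - 47 ≡ 10; y = λ·(29 - 10) - 12 ≡ 3. → (10, 3)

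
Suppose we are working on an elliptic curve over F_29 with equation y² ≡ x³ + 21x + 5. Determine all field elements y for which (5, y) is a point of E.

x³ + 21x + 5 = 235 ≡ 3 (mod 29).
3 is a non-residue mod 29; no y exists.

none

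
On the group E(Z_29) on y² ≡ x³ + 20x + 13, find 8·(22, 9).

Write P = (22, 9).
Repeated addition: build up to 8P.
2P: tangent at (22, 9): λ = (3·22² + 20)/(2·9) ≡ 22/18. 18⁻¹ ≡ 21 (mod 29) since 18·21 = 378 ≡ 1, so λ ≡ 22·21 ≡ 27.
  x = λ² - 22 - 22 = 729 - 44 ≡ 18; y = λ·(22 - 18) - 9 ≡ 12. → (18, 12)
3P: (18, 12) + (22, 9). λ = (9 - 12)/(22 - 18) ≡ 26/4 mod 29. 4⁻¹ ≡ 22 (mod 29) since 4·22 = 88 ≡ 1, so λ ≡ 21.
  x = λ² - 18 - 22 = 441 - 40 ≡ 24; y = λ·(18 - 24) - 12 ≡ 7. → (24, 7)
4P: (24, 7) + (22, 9). λ = (9 - 7)/(22 - 24) ≡ 2/27 mod 29. 27⁻¹ ≡ 14 (mod 29), so λ ≡ 28.
  x = λ² - 24 - 22 = 784 - 46 ≡ 13; y = λ·(24 - 13) - 7 ≡ 11. → (13, 11)
5P: (13, 11) + (22, 9). λ = (9 - 11)/(22 - 13) ≡ 27/9 mod 29. 9⁻¹ ≡ 13 (mod 29) since 9·13 = 117 ≡ 1, so λ ≡ 3.
  x = λ² - 13 - 22 = 9 - 35 ≡ 3; y = λ·(13 - 3) - 11 ≡ 19. → (3, 19)
6P: (3, 19) + (22, 9). λ = (9 - 19)/(22 - 3) ≡ 19/19 mod 29. 19⁻¹ ≡ 26 (mod 29), so λ ≡ 1.
  x = λ² - 3 - 22 = 1 - 25 ≡ 5; y = λ·(3 - 5) - 19 ≡ 8. → (5, 8)
7P: (5, 8) + (22, 9). λ = (9 - 8)/(22 - 5) ≡ 1/17 mod 29. 17⁻¹ ≡ 12 (mod 29), so λ ≡ 12.
  x = λ² - 5 - 22 = 144 - 27 ≡ 1; y = λ·(5 - 1) - 8 ≡ 11. → (1, 11)
8P: (1, 11) + (22, 9). λ = (9 - 11)/(22 - 1) ≡ 27/21 mod 29. 21⁻¹ ≡ 18 (mod 29) since 21·18 = 378 ≡ 1, so λ ≡ 22.
  x = λ² - 1 - 22 = 484 - 23 ≡ 26; y = λ·(1 - 26) - 11 ≡ 19. → (26, 19)

(26, 19)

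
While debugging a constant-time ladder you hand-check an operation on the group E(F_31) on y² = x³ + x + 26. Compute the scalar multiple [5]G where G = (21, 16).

(23, 23)

Double-and-add on 5 = (101)₂. Start with G = (21, 16) for the leading 1-bit.
double: tangent at (21, 16): λ = (3·21² + 1)/(2·16) ≡ 22/1. 1⁻¹ ≡ 1 (mod 31) since 1·1 = 1 ≡ 1, so λ ≡ 22·1 ≡ 22.
  x = λ² - 21 - 21 = 484 - 42 ≡ 8; y = λ·(21 - 8) - 16 ≡ 22. → (8, 22)
double: tangent at (8, 22): λ = (3·8² + 1)/(2·22) ≡ 7/13. 13⁻¹ ≡ 12 (mod 31), so λ ≡ 7·12 ≡ 22.
  x = λ² - 8 - 8 = 484 - 16 ≡ 3; y = λ·(8 - 3) - 22 ≡ 26. → (3, 26)
add G: (3, 26) + (21, 16). λ = (16 - 26)/(21 - 3) ≡ 21/18 mod 31. 18⁻¹ ≡ 19 (mod 31) since 18·19 = 342 ≡ 1, so λ ≡ 27.
  x = λ² - 3 - 21 = 729 - 24 ≡ 23; y = λ·(3 - 23) - 26 ≡ 23. → (23, 23)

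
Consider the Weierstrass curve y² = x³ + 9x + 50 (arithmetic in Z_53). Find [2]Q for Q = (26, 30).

(41, 4)

tangent at (26, 30): λ = (3·26² + 9)/(2·30) ≡ 23/7. 7⁻¹ ≡ 38 (mod 53), so λ ≡ 23·38 ≡ 26.
  x = λ² - 26 - 26 = 676 - 52 ≡ 41; y = λ·(26 - 41) - 30 ≡ 4. → (41, 4)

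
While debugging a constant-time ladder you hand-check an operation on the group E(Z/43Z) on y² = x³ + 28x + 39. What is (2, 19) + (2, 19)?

(17, 15)

tangent at (2, 19): λ = (3·2² + 28)/(2·19) ≡ 40/38. 38⁻¹ ≡ 17 (mod 43), so λ ≡ 40·17 ≡ 35.
  x = λ² - 2 - 2 = 1225 - 4 ≡ 17; y = λ·(2 - 17) - 19 ≡ 15. → (17, 15)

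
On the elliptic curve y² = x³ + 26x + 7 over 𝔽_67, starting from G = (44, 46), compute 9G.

Double-and-add on 9 = (1001)₂. Start with G = (44, 46) for the leading 1-bit.
double: tangent at (44, 46): λ = (3·44² + 26)/(2·46) ≡ 5/25. 25⁻¹ ≡ 59 (mod 67), so λ ≡ 5·59 ≡ 27.
  x = λ² - 44 - 44 = 729 - 88 ≡ 38; y = λ·(44 - 38) - 46 ≡ 49. → (38, 49)
double: tangent at (38, 49): λ = (3·38² + 26)/(2·49) ≡ 3/31. 31⁻¹ ≡ 13 (mod 67), so λ ≡ 3·13 ≡ 39.
  x = λ² - 38 - 38 = 1521 - 76 ≡ 38; y = λ·(38 - 38) - 49 ≡ 18. → (38, 18)
double: tangent at (38, 18): λ = (3·38² + 26)/(2·18) ≡ 3/36. 36⁻¹ ≡ 54 (mod 67), so λ ≡ 3·54 ≡ 28.
  x = λ² - 38 - 38 = 784 - 76 ≡ 38; y = λ·(38 - 38) - 18 ≡ 49. → (38, 49)
add G: (38, 49) + (44, 46). λ = (46 - 49)/(44 - 38) ≡ 64/6 mod 67. 6⁻¹ ≡ 56 (mod 67) since 6·56 = 336 ≡ 1, so λ ≡ 33.
  x = λ² - 38 - 44 = 1089 - 82 ≡ 2; y = λ·(38 - 2) - 49 ≡ 0. → (2, 0)

(2, 0)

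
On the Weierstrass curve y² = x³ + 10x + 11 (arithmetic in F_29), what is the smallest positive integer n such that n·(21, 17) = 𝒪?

7

2P: tangent at (21, 17): λ = (3·21² + 10)/(2·17) ≡ 28/5. 5⁻¹ ≡ 6 (mod 29) since 5·6 = 30 ≡ 1, so λ ≡ 28·6 ≡ 23.
  x = λ² - 21 - 21 = 529 - 42 ≡ 23; y = λ·(21 - 23) - 17 ≡ 24. → (23, 24)
3P: (23, 24) + (21, 17). λ = (17 - 24)/(21 - 23) ≡ 22/27 mod 29. 27⁻¹ ≡ 14 (mod 29), so λ ≡ 18.
  x = λ² - 23 - 21 = 324 - 44 ≡ 19; y = λ·(23 - 19) - 24 ≡ 19. → (19, 19)
4P: (19, 19) + (21, 17). λ = (17 - 19)/(21 - 19) ≡ 27/2 mod 29. 2⁻¹ ≡ 15 (mod 29), so λ ≡ 28.
  x = λ² - 19 - 21 = 784 - 40 ≡ 19; y = λ·(19 - 19) - 19 ≡ 10. → (19, 10)
5P: (19, 10) + (21, 17). λ = (17 - 10)/(21 - 19) ≡ 7/2 mod 29. 2⁻¹ ≡ 15 (mod 29) since 2·15 = 30 ≡ 1, so λ ≡ 18.
  x = λ² - 19 - 21 = 324 - 40 ≡ 23; y = λ·(19 - 23) - 10 ≡ 5. → (23, 5)
6P: (23, 5) + (21, 17). λ = (17 - 5)/(21 - 23) ≡ 12/27 mod 29. 27⁻¹ ≡ 14 (mod 29), so λ ≡ 23.
  x = λ² - 23 - 21 = 529 - 44 ≡ 21; y = λ·(23 - 21) - 5 ≡ 12. → (21, 12)
7P: (21, 12) + (21, 17): same x and y₁ ≡ -y₂, so the sum is 𝒪.
7P = 𝒪, so the order is 7.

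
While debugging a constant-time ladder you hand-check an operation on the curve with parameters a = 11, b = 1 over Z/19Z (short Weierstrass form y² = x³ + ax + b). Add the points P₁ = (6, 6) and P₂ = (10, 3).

(0, 18)

(6, 6) + (10, 3). λ = (3 - 6)/(10 - 6) ≡ 16/4 mod 19. 4⁻¹ ≡ 5 (mod 19), so λ ≡ 4.
  x = λ² - 6 - 10 = 16 - 16 ≡ 0; y = λ·(6 - 0) - 6 ≡ 18. → (0, 18)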